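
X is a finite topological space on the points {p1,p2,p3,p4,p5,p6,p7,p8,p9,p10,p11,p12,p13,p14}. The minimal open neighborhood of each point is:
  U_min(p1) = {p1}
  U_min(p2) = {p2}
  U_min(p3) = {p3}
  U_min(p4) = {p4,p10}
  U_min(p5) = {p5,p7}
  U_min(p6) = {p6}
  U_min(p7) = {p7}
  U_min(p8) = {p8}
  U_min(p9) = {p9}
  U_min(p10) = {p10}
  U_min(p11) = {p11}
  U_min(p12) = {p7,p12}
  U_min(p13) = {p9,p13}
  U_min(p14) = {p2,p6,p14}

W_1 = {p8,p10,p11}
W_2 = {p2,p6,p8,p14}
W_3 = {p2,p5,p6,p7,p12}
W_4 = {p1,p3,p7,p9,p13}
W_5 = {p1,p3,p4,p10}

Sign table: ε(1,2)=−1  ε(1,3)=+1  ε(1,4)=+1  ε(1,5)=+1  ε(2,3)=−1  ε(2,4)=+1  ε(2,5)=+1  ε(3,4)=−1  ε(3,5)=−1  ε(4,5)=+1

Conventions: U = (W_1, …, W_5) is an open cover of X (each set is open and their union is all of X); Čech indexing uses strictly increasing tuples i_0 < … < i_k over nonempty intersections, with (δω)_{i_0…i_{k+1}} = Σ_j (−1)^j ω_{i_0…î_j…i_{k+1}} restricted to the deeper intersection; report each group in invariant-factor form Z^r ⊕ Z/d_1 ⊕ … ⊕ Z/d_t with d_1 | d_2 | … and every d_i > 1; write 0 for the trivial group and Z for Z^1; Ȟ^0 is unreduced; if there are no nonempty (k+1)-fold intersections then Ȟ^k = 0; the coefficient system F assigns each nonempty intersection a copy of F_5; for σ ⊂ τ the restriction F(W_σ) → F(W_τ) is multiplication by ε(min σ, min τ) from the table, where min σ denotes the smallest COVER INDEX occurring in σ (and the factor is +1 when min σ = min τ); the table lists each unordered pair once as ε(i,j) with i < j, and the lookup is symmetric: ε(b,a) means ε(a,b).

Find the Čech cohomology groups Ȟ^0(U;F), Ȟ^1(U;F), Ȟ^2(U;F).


nonempty overlaps:
  W12={p8} W15={p10} W23={p2,p6} W34={p7} W45={p1,p3}
C dims 5,5; δ0: rk_F5 5
degree 0: 5−5−0 = 0 → Ȟ^0 ≅ 0
degree 1: 5−0−5 = 0 → Ȟ^1 ≅ 0
degree 2: 0−0−0 = 0 → Ȟ^2 ≅ 0

Ȟ^0(U;F) ≅ 0,  Ȟ^1(U;F) ≅ 0,  Ȟ^2(U;F) ≅ 0


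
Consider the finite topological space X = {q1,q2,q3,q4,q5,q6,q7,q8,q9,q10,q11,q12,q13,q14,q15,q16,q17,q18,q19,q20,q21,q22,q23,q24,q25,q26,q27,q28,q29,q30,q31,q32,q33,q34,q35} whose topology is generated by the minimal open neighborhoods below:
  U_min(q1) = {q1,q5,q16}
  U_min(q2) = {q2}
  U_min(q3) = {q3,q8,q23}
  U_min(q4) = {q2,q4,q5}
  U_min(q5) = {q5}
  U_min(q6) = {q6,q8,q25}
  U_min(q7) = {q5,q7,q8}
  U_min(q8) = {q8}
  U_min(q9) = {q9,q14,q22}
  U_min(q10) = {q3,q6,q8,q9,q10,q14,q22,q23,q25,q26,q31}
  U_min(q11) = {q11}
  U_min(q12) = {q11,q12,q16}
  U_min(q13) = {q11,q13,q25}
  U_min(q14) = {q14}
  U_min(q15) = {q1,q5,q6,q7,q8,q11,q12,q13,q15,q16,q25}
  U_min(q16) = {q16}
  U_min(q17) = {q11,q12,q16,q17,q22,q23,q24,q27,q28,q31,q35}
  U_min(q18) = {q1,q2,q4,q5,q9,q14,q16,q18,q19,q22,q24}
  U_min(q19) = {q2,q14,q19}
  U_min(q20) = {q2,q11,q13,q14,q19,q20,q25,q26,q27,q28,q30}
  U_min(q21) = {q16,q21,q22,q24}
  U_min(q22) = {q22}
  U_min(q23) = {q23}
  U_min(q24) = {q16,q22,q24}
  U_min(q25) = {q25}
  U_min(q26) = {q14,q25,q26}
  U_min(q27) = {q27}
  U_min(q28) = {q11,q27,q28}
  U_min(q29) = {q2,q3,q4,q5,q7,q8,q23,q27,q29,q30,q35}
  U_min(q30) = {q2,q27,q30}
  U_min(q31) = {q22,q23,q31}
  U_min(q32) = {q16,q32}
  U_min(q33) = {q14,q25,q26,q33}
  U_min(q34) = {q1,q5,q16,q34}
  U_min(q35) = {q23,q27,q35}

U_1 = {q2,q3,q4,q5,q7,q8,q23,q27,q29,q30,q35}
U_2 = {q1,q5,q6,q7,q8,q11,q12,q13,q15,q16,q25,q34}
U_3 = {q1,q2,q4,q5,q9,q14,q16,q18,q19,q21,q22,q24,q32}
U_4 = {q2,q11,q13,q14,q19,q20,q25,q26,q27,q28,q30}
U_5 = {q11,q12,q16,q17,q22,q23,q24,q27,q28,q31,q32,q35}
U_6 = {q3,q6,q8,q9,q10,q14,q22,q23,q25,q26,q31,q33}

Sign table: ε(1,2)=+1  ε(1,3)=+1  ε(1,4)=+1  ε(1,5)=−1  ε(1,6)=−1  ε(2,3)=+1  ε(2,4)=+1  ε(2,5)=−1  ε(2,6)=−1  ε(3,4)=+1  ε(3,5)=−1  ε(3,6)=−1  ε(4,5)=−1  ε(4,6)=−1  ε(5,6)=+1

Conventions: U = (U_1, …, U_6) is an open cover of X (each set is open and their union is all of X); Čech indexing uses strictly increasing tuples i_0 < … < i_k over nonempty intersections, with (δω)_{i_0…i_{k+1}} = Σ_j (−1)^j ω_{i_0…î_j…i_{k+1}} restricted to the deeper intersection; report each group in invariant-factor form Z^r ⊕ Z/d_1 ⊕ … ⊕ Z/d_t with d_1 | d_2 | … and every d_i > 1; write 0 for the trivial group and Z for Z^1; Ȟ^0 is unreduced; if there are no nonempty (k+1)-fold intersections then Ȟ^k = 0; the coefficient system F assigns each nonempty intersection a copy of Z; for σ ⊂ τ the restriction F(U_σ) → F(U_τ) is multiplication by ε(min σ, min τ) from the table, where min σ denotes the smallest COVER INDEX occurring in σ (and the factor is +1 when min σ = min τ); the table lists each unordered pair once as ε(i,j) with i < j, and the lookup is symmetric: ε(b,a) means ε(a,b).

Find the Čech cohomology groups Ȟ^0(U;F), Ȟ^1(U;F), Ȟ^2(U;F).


Ȟ^0 = Z; Ȟ^1 = 0; Ȟ^2 = Z/2

nonempty intersections:
  U12={q5,q7,q8} U13={q2,q4,q5} U14={q2,q27,q30} U15={q23,q27,q35} U16={q3,q8,q23} U23={q1,q5,q16} U24={q11,q13,q25} U25={q11,q12,q16} U26={q6,q8,q25} U34={q2,q14,q19} U35={q16,q22,q24,q32} U36={q9,q14,q22} U45={q11,q27,q28} U46={q14,q25,q26} U56={q22,q23,q31}
  U123={q5} U126={q8} U134={q2} U145={q27} U156={q23} U235={q16} U245={q11} U246={q25} U346={q14} U356={q22}
C dims 6,15,10; δ0: rk 5, SNF 1^5; δ1: rk 10, SNF 1^9·2
Ȟ^0: (6−5)−0=1 ⇒ Z
Ȟ^1: (15−10)−5=0 ⇒ 0
Ȟ^2: (10−0)−10=0 plus torsion [2] ⇒ Z/2


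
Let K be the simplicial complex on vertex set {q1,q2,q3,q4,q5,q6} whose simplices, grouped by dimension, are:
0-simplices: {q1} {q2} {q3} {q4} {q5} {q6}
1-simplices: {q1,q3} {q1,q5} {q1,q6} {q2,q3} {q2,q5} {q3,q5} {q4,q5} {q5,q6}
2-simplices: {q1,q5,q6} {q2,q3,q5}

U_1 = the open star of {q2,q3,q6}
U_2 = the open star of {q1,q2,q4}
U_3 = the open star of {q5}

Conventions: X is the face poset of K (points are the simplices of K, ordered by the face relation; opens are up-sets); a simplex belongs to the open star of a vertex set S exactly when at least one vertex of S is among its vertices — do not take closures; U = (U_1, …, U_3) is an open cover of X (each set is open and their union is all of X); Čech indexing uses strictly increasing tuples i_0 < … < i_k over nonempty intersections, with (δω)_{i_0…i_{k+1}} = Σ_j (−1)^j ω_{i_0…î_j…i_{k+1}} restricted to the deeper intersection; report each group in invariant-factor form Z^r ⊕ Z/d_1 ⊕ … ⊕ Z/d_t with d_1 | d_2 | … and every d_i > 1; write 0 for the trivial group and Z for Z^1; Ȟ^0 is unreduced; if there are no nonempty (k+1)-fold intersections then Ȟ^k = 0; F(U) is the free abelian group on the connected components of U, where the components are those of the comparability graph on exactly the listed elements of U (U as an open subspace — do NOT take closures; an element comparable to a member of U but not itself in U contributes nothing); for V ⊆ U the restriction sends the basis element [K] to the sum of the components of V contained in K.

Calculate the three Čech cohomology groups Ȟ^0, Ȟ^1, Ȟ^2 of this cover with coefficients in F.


Ȟ^0 ≅ Z; Ȟ^1 ≅ Z; Ȟ^2 ≅ 0

intersection data:
  U1={{q2},{q3},{q6},{q1,q3},{q1,q6},{q2,q3},{q2,q5},{q3,q5},{q5,q6},{q1,q5,q6},{q2,q3,q5}} U2={{q1},{q2},{q4},{q1,q3},{q1,q5},{q1,q6},{q2,q3},{q2,q5},{q4,q5},{q1,q5,q6},{q2,q3,q5}} U3={{q5},{q1,q5},{q2,q5},{q3,q5},{q4,q5},{q5,q6},{q1,q5,q6},{q2,q3,q5}}
  U12={{q2},{q1,q3},{q1,q6},{q2,q3},{q2,q5},{q1,q5,q6},{q2,q3,q5}} U13={{q2,q5},{q3,q5},{q5,q6},{q1,q5,q6},{q2,q3,q5}} U23={{q1,q5},{q2,q5},{q4,q5},{q1,q5,q6},{q2,q3,q5}}
  U123={{q2,q5},{q1,q5,q6},{q2,q3,q5}}
components per intersection:
  U1: {{q2},{q3},{q1,q3},{q2,q3},{q2,q5},{q3,q5},{q2,q3,q5}} {{q6},{q1,q6},{q5,q6},{q1,q5,q6}}
  U2: {{q1},{q1,q3},{q1,q5},{q1,q6},{q1,q5,q6}} {{q2},{q2,q3},{q2,q5},{q2,q3,q5}} {{q4},{q4,q5}}
  U3: {{q5},{q1,q5},{q2,q5},{q3,q5},{q4,q5},{q5,q6},{q1,q5,q6},{q2,q3,q5}}
  U12: {{q2},{q2,q3},{q2,q5},{q2,q3,q5}} {{q1,q3}} {{q1,q6},{q1,q5,q6}}
  U13: {{q2,q5},{q3,q5},{q2,q3,q5}} {{q5,q6},{q1,q5,q6}}
  U23: {{q1,q5},{q1,q5,q6}} {{q2,q5},{q2,q3,q5}} {{q4,q5}}
  U123: {{q2,q5},{q2,q3,q5}} {{q1,q5,q6}}
C dims 6,8,2; δ0: rk 5, SNF 1^5; δ1: rk 2, SNF 1^2
Ȟ^0 = (6 − 5) − 0 = 1, so Ȟ^0 ≅ Z
Ȟ^1 = (8 − 2) − 5 = 1, so Ȟ^1 ≅ Z
Ȟ^2 = (2 − 0) − 2 = 0, so Ȟ^2 ≅ 0


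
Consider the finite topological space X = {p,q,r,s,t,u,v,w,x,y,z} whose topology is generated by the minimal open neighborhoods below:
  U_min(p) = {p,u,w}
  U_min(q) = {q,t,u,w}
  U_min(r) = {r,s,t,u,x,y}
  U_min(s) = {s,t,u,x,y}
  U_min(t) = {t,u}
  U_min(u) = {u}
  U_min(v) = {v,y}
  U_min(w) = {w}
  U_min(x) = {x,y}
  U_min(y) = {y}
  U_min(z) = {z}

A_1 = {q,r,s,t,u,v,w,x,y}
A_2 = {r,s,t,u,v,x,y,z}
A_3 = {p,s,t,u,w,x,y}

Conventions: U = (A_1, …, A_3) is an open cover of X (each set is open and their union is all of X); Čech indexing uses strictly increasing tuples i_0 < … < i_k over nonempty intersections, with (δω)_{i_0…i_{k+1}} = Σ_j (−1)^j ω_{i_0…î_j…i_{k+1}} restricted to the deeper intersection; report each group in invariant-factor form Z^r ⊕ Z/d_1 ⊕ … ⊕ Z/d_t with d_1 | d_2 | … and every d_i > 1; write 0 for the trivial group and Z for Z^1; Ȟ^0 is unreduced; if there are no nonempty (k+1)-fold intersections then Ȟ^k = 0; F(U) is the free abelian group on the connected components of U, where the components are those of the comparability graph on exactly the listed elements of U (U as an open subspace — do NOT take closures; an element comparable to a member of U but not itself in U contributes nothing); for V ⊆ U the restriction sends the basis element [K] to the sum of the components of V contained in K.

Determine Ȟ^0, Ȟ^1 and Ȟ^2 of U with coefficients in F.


cover nerve:
  A12={r,s,t,u,v,x,y} A13={s,t,u,w,x,y} A23={s,t,u,x,y}
  A123={s,t,u,x,y}
components per intersection:
  A1: {q,r,s,t,u,v,w,x,y}
  A2: {r,s,t,u,v,x,y} {z}
  A3: {p,s,t,u,w,x,y}
  A12: {r,s,t,u,v,x,y}
  A13: {s,t,u,x,y} {w}
  A23: {s,t,u,x,y}
  A123: {s,t,u,x,y}
C dims 4,4,1; δ0: rk 2, SNF 1^2; δ1: rk 1, SNF 1^1
Ȟ^0: (4−2)−0=2 ⇒ Z^2
Ȟ^1: (4−1)−2=1 ⇒ Z
Ȟ^2: (1−0)−1=0 ⇒ 0

Ȟ^0 = Z^2; Ȟ^1 = Z; Ȟ^2 = 0


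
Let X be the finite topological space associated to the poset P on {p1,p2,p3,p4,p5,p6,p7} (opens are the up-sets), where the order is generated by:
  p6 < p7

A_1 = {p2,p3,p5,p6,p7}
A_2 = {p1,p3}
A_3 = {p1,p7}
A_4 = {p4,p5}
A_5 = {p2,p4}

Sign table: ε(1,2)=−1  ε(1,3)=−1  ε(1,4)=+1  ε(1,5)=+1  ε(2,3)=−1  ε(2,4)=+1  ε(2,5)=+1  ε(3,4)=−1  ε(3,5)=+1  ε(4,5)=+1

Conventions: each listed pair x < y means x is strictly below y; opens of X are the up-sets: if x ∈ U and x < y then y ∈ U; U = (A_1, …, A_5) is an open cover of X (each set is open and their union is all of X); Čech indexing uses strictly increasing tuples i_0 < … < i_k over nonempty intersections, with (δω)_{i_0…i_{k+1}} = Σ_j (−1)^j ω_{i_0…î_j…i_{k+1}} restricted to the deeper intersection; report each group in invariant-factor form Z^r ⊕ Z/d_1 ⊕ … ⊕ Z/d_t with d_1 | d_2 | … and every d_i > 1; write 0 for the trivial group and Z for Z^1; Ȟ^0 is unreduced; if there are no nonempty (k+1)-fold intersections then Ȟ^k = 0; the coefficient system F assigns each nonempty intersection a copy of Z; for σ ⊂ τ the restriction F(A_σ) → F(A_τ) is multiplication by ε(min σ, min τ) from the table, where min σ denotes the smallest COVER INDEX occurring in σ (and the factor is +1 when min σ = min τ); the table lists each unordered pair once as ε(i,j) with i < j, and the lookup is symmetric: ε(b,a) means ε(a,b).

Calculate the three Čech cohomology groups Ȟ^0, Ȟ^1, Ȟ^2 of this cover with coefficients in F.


Ȟ^0 = 0; Ȟ^1 = Z ⊕ Z/2; Ȟ^2 = 0

nonempty overlaps:
  A12={p3} A13={p7} A14={p5} A15={p2} A23={p1} A45={p4}
C dims 5,6; δ0: rk 5, SNF 1^4·2
degree 0: 5−5−0 = 0 → Ȟ^0 ≅ 0
degree 1: 6−0−5 = 1 plus torsion [2] → Ȟ^1 ≅ Z ⊕ Z/2
degree 2: 0−0−0 = 0 → Ȟ^2 ≅ 0


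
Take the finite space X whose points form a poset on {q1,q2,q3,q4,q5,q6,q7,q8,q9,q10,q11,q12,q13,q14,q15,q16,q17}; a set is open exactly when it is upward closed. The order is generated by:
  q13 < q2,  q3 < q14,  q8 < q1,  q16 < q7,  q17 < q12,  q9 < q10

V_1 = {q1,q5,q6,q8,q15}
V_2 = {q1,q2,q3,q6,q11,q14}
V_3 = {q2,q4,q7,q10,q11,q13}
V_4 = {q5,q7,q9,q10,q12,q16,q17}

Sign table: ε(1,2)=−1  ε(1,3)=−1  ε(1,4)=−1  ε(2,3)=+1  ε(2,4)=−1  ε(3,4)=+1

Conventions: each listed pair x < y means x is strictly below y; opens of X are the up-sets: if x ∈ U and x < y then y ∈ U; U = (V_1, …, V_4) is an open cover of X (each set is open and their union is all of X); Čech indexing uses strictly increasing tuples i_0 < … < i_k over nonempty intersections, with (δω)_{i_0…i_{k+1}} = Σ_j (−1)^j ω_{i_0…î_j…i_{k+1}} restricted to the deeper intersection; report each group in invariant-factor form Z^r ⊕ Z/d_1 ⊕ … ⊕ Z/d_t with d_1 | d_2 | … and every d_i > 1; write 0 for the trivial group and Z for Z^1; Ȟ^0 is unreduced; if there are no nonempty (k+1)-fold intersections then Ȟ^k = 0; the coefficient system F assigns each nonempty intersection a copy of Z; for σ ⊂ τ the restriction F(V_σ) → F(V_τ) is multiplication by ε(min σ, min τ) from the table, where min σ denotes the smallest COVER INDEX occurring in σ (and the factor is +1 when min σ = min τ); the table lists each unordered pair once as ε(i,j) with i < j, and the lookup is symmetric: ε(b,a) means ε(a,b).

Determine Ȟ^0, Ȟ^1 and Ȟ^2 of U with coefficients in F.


Ȟ^0 ≅ Z,  Ȟ^1 ≅ Z,  Ȟ^2 ≅ 0

nerve simplices:
  V12={q1,q6} V14={q5} V23={q2,q11} V34={q7,q10}
C dims 4,4; δ0: rk 3, SNF 1^3
degree 0: 4−3−0 = 1 → Ȟ^0 ≅ Z
degree 1: 4−0−3 = 1 → Ȟ^1 ≅ Z
degree 2: 0−0−0 = 0 → Ȟ^2 ≅ 0


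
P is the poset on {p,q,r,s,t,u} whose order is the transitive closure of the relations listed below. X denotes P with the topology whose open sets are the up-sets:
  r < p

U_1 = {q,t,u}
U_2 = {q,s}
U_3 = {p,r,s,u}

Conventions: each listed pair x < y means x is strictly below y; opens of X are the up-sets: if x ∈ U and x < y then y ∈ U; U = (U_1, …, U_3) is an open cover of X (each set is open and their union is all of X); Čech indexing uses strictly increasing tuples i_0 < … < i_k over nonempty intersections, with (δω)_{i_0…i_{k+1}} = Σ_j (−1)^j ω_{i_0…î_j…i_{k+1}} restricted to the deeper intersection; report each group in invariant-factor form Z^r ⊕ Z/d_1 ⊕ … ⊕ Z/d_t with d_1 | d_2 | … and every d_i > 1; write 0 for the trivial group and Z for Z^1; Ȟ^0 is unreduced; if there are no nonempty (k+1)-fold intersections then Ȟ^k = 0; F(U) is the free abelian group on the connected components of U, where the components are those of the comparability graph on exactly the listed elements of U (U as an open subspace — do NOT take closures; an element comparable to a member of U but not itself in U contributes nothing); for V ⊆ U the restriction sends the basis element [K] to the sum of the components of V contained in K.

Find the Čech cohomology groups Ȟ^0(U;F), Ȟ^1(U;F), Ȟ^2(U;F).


Ȟ^0 = Z^5, Ȟ^1 = 0, Ȟ^2 = 0

cover nerve:
  U12={q} U13={u} U23={s}
components per intersection:
  U1: {q} {t} {u}
  U2: {q} {s}
  U3: {p,r} {s} {u}
  U12: {q}
  U13: {u}
  U23: {s}
C dims 8,3; δ0: rk 3, SNF 1^3
Ȟ^0: (8−3)−0=5 ⇒ Z^5
Ȟ^1: (3−0)−3=0 ⇒ 0
Ȟ^2: (0−0)−0=0 ⇒ 0


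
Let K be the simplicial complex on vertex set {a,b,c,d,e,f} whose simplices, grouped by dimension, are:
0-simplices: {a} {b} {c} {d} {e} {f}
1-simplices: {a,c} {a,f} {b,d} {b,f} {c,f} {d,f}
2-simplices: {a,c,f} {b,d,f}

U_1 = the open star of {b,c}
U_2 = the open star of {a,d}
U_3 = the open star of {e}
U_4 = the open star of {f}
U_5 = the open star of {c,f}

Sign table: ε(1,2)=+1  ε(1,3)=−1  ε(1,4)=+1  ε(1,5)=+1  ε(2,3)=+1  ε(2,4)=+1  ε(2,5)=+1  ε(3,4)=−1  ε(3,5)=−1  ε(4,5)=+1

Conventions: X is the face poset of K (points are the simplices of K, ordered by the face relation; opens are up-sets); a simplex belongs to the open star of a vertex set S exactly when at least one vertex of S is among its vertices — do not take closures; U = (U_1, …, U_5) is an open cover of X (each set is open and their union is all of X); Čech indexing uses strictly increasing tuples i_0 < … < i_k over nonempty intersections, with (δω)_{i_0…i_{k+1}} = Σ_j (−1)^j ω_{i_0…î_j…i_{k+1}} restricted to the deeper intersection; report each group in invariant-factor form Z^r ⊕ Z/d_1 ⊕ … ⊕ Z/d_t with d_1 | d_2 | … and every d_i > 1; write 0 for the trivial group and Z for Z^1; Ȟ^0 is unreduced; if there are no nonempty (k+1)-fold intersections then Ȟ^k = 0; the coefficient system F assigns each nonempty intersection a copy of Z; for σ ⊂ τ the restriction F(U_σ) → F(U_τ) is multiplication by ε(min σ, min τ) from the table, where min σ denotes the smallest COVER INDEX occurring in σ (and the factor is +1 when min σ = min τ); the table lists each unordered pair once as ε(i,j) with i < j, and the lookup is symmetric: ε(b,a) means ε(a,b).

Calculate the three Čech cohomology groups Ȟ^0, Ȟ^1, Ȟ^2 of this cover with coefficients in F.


nonempty intersections:
  U1={{b},{c},{a,c},{b,d},{b,f},{c,f},{a,c,f},{b,d,f}} U2={{a},{d},{a,c},{a,f},{b,d},{d,f},{a,c,f},{b,d,f}} U3={{e}} U4={{f},{a,f},{b,f},{c,f},{d,f},{a,c,f},{b,d,f}} U5={{c},{f},{a,c},{a,f},{b,f},{c,f},{d,f},{a,c,f},{b,d,f}}
  U12={{a,c},{b,d},{a,c,f},{b,d,f}} U14={{b,f},{c,f},{a,c,f},{b,d,f}} U15={{c},{a,c},{b,f},{c,f},{a,c,f},{b,d,f}} U24={{a,f},{d,f},{a,c,f},{b,d,f}} U25={{a,c},{a,f},{d,f},{a,c,f},{b,d,f}} U45={{f},{a,f},{b,f},{c,f},{d,f},{a,c,f},{b,d,f}}
  U124={{a,c,f},{b,d,f}} U125={{a,c},{a,c,f},{b,d,f}} U145={{b,f},{c,f},{a,c,f},{b,d,f}} U245={{a,f},{d,f},{a,c,f},{b,d,f}}
  U1245={{a,c,f},{b,d,f}}
C dims 5,6,4,1; δ0: rk 3, SNF 1^3; δ1: rk 3, SNF 1^3; δ2: rk 1, SNF 1^1
Ȟ^0: (5−3)−0=2 ⇒ Z^2
Ȟ^1: (6−3)−3=0 ⇒ 0
Ȟ^2: (4−1)−3=0 ⇒ 0

Ȟ^0 ≅ Z^2,  Ȟ^1 ≅ 0,  Ȟ^2 ≅ 0


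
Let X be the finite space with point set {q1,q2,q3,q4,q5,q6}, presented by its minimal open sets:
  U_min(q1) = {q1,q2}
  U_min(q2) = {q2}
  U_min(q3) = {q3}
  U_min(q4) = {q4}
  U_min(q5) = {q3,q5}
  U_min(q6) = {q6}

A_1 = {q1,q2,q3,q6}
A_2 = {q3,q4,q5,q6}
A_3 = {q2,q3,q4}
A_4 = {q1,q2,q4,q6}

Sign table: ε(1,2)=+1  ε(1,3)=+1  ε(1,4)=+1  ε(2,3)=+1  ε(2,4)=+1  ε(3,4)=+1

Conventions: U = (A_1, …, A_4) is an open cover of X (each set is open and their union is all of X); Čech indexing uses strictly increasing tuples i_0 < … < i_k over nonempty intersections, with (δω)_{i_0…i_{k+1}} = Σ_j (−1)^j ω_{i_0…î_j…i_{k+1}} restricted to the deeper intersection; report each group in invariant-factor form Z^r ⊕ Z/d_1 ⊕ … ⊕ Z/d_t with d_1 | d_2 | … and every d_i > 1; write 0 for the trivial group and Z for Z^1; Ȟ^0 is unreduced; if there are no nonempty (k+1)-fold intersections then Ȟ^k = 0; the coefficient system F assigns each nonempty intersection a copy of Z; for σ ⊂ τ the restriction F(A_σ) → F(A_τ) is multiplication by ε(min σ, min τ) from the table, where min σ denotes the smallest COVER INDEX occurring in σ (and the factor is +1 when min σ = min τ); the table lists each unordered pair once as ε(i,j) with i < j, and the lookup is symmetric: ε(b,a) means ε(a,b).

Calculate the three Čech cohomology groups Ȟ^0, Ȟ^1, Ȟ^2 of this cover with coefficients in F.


Ȟ^0(U;F) ≅ Z, Ȟ^1(U;F) ≅ 0, Ȟ^2(U;F) ≅ Z

intersection data:
  A12={q3,q6} A13={q2,q3} A14={q1,q2,q6} A23={q3,q4} A24={q4,q6} A34={q2,q4}
  A123={q3} A124={q6} A134={q2} A234={q4}
C dims 4,6,4; δ0: rk 3, SNF 1^3; δ1: rk 3, SNF 1^3
Ȟ^0 = (4 − 3) − 0 = 1, so Ȟ^0 ≅ Z
Ȟ^1 = (6 − 3) − 3 = 0, so Ȟ^1 ≅ 0
Ȟ^2 = (4 − 0) − 3 = 1, so Ȟ^2 ≅ Z


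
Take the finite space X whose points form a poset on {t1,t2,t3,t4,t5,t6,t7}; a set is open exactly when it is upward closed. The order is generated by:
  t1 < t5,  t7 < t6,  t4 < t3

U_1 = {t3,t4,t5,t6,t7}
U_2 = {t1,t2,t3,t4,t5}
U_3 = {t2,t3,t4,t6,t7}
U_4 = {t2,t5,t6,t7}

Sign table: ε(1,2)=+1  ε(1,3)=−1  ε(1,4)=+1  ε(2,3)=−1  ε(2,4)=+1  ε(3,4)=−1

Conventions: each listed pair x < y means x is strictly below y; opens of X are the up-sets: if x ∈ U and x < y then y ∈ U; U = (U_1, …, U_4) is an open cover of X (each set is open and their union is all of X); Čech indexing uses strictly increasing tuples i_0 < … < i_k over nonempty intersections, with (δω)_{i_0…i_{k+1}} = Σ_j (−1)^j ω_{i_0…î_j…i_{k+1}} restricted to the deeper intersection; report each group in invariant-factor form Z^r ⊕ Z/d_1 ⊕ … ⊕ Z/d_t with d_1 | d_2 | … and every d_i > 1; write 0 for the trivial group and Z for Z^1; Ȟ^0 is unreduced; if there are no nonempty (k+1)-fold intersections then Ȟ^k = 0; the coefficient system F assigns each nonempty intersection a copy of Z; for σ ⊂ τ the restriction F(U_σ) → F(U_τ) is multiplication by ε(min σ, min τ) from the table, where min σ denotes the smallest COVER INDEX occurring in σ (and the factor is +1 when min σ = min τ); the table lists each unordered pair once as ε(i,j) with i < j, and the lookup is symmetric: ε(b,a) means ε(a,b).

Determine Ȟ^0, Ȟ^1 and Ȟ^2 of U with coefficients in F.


cover nerve:
  U12={t3,t4,t5} U13={t3,t4,t6,t7} U14={t5,t6,t7} U23={t2,t3,t4} U24={t2,t5} U34={t2,t6,t7}
  U123={t3,t4} U124={t5} U134={t6,t7} U234={t2}
C dims 4,6,4; δ0: rk 3, SNF 1^3; δ1: rk 3, SNF 1^3
Ȟ^0: (4−3)−0=1 ⇒ Z
Ȟ^1: (6−3)−3=0 ⇒ 0
Ȟ^2: (4−0)−3=1 ⇒ Z

Ȟ^0 ≅ Z,  Ȟ^1 ≅ 0,  Ȟ^2 ≅ Z


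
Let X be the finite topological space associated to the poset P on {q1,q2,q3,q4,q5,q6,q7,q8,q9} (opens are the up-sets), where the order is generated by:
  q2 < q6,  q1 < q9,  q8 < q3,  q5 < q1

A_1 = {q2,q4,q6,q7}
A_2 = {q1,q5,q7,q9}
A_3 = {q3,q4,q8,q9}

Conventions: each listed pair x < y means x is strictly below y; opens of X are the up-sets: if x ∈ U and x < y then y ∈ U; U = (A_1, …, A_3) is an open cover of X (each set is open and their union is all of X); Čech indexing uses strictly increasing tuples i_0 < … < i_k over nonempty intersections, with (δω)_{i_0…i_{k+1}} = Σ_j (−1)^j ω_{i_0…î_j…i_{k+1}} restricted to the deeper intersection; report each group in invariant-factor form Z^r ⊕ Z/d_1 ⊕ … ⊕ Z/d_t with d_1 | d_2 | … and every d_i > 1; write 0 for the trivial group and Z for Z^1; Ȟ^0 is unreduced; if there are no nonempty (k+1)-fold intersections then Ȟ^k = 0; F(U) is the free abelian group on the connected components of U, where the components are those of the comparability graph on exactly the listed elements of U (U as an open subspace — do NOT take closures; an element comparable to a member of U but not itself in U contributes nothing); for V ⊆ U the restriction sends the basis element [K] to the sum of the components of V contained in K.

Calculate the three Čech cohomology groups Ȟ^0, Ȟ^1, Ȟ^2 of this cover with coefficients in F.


Ȟ^0(U;F) ≅ Z^5, Ȟ^1(U;F) ≅ 0 and Ȟ^2(U;F) ≅ 0

intersection data:
  A12={q7} A13={q4} A23={q9}
components per intersection:
  A1: {q2,q6} {q4} {q7}
  A2: {q1,q5,q9} {q7}
  A3: {q3,q8} {q4} {q9}
  A12: {q7}
  A13: {q4}
  A23: {q9}
C dims 8,3; δ0: rk 3, SNF 1^3
Ȟ^0 = (8 − 3) − 0 = 5, so Ȟ^0 ≅ Z^5
Ȟ^1 = (3 − 0) − 3 = 0, so Ȟ^1 ≅ 0
Ȟ^2 = (0 − 0) − 0 = 0, so Ȟ^2 ≅ 0


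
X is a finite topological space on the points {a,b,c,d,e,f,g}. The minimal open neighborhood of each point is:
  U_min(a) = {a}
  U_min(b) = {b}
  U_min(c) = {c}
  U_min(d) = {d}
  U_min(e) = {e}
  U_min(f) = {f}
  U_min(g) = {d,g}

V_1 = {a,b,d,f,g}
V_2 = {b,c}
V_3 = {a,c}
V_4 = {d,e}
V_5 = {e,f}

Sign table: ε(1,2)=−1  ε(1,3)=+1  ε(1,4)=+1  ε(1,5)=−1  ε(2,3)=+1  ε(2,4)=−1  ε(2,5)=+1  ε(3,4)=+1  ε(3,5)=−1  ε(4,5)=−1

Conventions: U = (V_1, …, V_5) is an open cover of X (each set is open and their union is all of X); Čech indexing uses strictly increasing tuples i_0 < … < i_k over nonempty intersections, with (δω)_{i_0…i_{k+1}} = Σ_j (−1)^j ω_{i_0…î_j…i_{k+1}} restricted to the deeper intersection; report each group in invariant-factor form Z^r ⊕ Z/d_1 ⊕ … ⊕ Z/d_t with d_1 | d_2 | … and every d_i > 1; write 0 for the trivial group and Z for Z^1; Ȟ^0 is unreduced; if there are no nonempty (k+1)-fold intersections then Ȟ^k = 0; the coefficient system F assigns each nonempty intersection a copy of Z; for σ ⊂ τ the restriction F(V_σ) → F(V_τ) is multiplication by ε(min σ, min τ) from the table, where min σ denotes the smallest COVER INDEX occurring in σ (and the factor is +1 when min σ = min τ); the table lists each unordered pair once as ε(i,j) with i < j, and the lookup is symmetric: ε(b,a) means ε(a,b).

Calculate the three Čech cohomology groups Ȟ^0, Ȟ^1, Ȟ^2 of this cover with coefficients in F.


nonempty intersections:
  V12={b} V13={a} V14={d} V15={f} V23={c} V45={e}
C dims 5,6; δ0: rk 5, SNF 1^4·2
Ȟ^0: (5−5)−0=0 ⇒ 0
Ȟ^1: (6−0)−5=1 plus torsion [2] ⇒ Z ⊕ Z/2
Ȟ^2: (0−0)−0=0 ⇒ 0

Ȟ^0 = 0,  Ȟ^1 = Z ⊕ Z/2,  Ȟ^2 = 0


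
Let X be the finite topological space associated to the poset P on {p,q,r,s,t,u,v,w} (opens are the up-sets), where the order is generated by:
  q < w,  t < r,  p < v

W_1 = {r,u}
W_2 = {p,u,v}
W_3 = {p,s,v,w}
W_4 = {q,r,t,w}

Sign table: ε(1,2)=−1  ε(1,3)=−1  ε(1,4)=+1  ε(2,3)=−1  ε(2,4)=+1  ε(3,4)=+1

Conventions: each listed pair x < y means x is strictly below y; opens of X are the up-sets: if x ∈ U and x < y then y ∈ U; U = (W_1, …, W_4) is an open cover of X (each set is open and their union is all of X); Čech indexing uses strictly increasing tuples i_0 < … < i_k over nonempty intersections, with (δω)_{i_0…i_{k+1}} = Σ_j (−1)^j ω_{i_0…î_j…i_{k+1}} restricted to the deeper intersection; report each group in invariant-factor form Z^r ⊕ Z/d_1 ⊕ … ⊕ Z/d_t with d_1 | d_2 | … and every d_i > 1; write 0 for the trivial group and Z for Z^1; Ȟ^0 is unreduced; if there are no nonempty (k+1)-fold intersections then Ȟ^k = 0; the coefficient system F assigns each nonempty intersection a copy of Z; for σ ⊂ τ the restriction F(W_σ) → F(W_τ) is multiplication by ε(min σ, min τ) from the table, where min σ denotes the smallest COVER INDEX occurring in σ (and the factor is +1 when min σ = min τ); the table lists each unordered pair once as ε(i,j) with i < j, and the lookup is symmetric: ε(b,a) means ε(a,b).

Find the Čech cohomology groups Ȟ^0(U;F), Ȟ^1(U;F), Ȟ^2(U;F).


nerve simplices:
  W12={u} W14={r} W23={p,v} W34={w}
C dims 4,4; δ0: rk 3, SNF 1^3
degree 0: 4−3−0 = 1 → Ȟ^0 ≅ Z
degree 1: 4−0−3 = 1 → Ȟ^1 ≅ Z
degree 2: 0−0−0 = 0 → Ȟ^2 ≅ 0

Ȟ^0(U;F) ≅ Z,  Ȟ^1(U;F) ≅ Z,  Ȟ^2(U;F) ≅ 0


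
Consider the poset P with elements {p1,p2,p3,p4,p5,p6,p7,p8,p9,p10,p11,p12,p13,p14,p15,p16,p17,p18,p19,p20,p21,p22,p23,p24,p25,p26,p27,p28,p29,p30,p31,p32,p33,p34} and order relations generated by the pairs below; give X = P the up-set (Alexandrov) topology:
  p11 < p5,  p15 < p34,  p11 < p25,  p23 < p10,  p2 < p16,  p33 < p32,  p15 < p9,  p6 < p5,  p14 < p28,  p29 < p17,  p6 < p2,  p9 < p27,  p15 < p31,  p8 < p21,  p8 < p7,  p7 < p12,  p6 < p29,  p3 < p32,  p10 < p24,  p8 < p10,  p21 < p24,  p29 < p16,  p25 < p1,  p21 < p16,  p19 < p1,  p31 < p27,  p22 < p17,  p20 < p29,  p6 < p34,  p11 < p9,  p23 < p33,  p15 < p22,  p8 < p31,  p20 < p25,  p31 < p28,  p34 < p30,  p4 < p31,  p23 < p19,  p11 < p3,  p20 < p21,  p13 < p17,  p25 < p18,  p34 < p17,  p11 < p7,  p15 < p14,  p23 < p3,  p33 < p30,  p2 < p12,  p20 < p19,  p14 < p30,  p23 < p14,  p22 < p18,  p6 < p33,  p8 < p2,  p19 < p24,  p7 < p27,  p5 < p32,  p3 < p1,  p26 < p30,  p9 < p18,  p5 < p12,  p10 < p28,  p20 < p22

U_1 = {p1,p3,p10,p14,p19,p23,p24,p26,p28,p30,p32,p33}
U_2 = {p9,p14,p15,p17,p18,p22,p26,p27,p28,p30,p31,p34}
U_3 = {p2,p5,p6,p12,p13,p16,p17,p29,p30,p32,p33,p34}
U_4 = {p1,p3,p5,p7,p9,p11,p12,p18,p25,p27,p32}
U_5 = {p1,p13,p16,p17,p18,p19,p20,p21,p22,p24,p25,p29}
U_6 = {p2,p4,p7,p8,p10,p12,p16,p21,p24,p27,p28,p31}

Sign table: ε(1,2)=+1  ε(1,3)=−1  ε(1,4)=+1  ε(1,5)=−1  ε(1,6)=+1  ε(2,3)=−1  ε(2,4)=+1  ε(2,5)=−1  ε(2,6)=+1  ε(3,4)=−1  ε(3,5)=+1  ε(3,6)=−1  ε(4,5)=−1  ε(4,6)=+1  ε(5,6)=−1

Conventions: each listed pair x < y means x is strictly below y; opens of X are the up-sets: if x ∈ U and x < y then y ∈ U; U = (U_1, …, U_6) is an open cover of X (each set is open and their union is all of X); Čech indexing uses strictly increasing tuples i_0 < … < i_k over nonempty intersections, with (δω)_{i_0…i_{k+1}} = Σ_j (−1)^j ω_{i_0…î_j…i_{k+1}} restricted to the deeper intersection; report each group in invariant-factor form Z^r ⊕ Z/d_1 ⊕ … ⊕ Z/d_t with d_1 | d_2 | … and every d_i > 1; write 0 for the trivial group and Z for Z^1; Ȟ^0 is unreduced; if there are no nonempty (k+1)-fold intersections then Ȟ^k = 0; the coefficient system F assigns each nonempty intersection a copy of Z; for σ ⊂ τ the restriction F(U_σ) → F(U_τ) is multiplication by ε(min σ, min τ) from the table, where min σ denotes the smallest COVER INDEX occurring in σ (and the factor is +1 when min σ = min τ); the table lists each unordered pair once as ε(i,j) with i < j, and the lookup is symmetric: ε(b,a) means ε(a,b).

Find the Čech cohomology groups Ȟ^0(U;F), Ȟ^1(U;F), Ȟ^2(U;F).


Ȟ^0 ≅ Z, Ȟ^1 ≅ 0 and Ȟ^2 ≅ Z/2

nonempty intersections:
  U12={p14,p26,p28,p30} U13={p30,p32,p33} U14={p1,p3,p32} U15={p1,p19,p24} U16={p10,p24,p28} U23={p17,p30,p34} U24={p9,p18,p27} U25={p17,p18,p22} U26={p27,p28,p31} U34={p5,p12,p32} U35={p13,p16,p17,p29} U36={p2,p12,p16} U45={p1,p18,p25} U46={p7,p12,p27} U56={p16,p21,p24}
  U123={p30} U126={p28} U134={p32} U145={p1} U156={p24} U235={p17} U245={p18} U246={p27} U346={p12} U356={p16}
C dims 6,15,10; δ0: rk 5, SNF 1^5; δ1: rk 10, SNF 1^9·2
Ȟ^0: (6−5)−0=1 ⇒ Z
Ȟ^1: (15−10)−5=0 ⇒ 0
Ȟ^2: (10−0)−10=0 plus torsion [2] ⇒ Z/2


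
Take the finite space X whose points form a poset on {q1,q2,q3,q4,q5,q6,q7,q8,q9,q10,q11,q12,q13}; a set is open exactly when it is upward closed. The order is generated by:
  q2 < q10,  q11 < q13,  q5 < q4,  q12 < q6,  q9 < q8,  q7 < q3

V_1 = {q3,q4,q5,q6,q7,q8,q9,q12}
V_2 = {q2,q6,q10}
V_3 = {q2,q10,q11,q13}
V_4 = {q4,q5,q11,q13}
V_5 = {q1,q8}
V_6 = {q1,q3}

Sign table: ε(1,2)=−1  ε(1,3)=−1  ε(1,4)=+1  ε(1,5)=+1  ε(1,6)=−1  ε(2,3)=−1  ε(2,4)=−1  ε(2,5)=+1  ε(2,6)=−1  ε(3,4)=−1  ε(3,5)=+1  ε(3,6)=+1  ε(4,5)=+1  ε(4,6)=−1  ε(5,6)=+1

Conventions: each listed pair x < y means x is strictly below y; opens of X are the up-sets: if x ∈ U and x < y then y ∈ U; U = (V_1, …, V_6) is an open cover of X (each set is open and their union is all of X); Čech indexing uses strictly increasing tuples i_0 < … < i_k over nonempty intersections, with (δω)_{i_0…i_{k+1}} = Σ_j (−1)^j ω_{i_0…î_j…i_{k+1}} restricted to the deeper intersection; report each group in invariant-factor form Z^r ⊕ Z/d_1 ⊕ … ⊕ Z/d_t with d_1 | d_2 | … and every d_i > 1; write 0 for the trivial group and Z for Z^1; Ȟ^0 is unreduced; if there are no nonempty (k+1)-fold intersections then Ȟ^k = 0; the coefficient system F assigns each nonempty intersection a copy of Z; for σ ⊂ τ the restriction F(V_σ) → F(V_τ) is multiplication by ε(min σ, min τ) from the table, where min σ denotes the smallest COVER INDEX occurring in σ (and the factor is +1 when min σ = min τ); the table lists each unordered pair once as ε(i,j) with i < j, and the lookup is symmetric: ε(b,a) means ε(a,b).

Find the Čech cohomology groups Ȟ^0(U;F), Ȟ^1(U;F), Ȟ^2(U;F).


nonempty intersections:
  V12={q6} V14={q4,q5} V15={q8} V16={q3} V23={q2,q10} V34={q11,q13} V56={q1}
C dims 6,7; δ0: rk 6, SNF 1^5·2
Ȟ^0: (6−6)−0=0 ⇒ 0
Ȟ^1: (7−0)−6=1 plus torsion [2] ⇒ Z ⊕ Z/2
Ȟ^2: (0−0)−0=0 ⇒ 0

Ȟ^0 = 0,  Ȟ^1 = Z ⊕ Z/2,  Ȟ^2 = 0


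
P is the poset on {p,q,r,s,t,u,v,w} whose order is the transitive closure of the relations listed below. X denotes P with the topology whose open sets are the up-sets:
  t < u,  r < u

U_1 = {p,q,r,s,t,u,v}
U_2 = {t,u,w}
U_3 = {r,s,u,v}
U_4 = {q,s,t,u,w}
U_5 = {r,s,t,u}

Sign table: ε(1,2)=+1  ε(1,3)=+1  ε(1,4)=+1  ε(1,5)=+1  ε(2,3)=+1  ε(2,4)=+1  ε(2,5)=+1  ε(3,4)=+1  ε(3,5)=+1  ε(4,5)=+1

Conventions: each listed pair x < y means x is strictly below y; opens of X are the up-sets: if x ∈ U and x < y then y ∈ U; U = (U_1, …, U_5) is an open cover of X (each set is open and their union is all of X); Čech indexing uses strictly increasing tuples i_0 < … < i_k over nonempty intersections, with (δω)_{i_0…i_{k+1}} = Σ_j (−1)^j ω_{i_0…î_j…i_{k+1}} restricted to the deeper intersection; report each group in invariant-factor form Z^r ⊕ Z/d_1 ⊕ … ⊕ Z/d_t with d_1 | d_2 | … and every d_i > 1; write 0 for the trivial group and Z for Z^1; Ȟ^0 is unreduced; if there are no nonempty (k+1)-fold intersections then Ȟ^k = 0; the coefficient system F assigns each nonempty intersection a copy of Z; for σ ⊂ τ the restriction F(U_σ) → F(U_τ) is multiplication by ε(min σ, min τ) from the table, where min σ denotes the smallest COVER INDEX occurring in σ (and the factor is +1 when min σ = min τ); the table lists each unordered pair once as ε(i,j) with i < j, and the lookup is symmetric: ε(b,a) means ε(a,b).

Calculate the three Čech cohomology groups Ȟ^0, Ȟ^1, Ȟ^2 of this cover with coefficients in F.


nerve of the cover:
  U12={t,u} U13={r,s,u,v} U14={q,s,t,u} U15={r,s,t,u} U23={u} U24={t,u,w} U25={t,u} U34={s,u} U35={r,s,u} U45={s,t,u}
  U123={u} U124={t,u} U125={t,u} U134={s,u} U135={r,s,u} U145={s,t,u} U234={u} U235={u} U245={t,u} U345={s,u}
  U1234={u} U1235={u} U1245={t,u} U1345={s,u} U2345={u}
  U12345={u}
C dims 5,10,10,5; δ0: rk 4, SNF 1^4; δ1: rk 6, SNF 1^6; δ2: rk 4, SNF 1^4
Ȟ^0 = (5 − 4) − 0 = 1, so Ȟ^0 ≅ Z
Ȟ^1 = (10 − 6) − 4 = 0, so Ȟ^1 ≅ 0
Ȟ^2 = (10 − 4) − 6 = 0, so Ȟ^2 ≅ 0

Ȟ^0(U;F) ≅ Z,  Ȟ^1(U;F) ≅ 0,  Ȟ^2(U;F) ≅ 0


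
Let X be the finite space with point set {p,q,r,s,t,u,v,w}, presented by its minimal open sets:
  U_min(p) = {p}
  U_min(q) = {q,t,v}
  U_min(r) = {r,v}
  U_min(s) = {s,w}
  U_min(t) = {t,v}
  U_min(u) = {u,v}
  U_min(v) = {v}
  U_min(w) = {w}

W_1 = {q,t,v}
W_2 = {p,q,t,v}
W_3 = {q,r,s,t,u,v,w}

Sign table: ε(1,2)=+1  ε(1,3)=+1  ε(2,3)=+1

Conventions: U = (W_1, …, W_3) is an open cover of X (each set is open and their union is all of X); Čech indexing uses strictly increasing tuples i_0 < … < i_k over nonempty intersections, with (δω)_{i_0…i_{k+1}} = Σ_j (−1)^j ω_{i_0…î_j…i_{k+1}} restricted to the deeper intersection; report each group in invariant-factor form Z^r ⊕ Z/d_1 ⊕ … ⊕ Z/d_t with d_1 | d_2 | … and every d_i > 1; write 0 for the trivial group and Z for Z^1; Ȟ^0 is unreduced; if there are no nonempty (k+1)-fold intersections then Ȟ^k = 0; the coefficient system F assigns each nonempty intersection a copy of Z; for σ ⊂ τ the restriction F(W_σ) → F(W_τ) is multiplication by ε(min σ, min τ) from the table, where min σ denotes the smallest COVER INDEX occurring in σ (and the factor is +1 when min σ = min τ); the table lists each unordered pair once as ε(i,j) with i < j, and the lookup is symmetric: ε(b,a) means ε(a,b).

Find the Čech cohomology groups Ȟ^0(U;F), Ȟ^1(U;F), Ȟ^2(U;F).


Ȟ^0(U;F) ≅ Z, Ȟ^1(U;F) ≅ 0, Ȟ^2(U;F) ≅ 0

nerve of the cover:
  W12={q,t,v} W13={q,t,v} W23={q,t,v}
  W123={q,t,v}
C dims 3,3,1; δ0: rk 2, SNF 1^2; δ1: rk 1, SNF 1^1
Ȟ^0 = (3 − 2) − 0 = 1, so Ȟ^0 ≅ Z
Ȟ^1 = (3 − 1) − 2 = 0, so Ȟ^1 ≅ 0
Ȟ^2 = (1 − 0) − 1 = 0, so Ȟ^2 ≅ 0


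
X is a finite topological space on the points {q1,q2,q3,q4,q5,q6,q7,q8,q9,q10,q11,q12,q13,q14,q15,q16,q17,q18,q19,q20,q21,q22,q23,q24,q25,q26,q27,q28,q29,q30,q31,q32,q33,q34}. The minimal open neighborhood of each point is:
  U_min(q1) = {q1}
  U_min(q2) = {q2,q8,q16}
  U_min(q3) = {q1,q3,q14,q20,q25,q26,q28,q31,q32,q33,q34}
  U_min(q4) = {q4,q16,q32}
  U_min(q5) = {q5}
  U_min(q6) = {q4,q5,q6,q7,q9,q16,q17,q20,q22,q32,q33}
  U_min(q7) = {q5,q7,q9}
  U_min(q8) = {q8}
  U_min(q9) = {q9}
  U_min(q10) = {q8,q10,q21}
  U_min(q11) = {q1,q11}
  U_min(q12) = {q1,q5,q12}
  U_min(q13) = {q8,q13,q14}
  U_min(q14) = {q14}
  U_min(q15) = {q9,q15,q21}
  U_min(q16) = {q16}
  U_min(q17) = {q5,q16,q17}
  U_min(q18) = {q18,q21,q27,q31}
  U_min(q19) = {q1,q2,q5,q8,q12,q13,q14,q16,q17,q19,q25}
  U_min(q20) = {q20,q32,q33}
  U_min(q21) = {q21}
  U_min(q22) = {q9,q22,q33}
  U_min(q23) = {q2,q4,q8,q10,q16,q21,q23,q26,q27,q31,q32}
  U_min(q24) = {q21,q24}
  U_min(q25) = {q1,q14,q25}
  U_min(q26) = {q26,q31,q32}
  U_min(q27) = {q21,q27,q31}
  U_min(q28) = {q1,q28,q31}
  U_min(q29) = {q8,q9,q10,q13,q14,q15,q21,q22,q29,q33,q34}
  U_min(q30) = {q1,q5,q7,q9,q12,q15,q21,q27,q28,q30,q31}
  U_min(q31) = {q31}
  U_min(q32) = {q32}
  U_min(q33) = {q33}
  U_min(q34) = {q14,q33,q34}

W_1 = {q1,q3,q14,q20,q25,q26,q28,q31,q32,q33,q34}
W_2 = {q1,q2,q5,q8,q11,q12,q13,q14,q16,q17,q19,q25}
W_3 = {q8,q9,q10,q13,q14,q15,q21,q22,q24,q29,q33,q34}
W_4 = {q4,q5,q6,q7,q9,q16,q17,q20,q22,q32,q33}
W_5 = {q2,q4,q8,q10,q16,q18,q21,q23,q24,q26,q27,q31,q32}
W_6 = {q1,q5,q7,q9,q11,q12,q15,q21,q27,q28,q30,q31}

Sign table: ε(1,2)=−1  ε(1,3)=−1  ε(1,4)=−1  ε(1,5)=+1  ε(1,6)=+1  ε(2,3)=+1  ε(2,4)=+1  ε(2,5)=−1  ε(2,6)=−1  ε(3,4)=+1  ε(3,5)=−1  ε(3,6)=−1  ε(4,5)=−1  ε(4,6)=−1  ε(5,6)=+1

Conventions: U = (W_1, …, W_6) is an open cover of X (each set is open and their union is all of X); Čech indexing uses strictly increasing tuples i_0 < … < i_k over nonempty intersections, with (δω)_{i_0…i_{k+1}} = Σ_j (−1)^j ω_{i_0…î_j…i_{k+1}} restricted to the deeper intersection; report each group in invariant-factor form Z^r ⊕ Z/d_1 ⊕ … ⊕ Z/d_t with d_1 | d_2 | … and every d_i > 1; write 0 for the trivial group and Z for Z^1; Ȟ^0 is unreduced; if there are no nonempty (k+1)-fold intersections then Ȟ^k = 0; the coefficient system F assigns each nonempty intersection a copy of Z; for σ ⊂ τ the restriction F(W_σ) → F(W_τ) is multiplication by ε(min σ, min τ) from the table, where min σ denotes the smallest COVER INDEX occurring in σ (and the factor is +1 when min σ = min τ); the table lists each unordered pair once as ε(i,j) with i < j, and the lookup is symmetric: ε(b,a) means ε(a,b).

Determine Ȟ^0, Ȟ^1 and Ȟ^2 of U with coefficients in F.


Ȟ^0 ≅ Z,  Ȟ^1 ≅ 0,  Ȟ^2 ≅ Z/2

intersection data:
  W12={q1,q14,q25} W13={q14,q33,q34} W14={q20,q32,q33} W15={q26,q31,q32} W16={q1,q28,q31} W23={q8,q13,q14} W24={q5,q16,q17} W25={q2,q8,q16} W26={q1,q5,q11,q12} W34={q9,q22,q33} W35={q8,q10,q21,q24} W36={q9,q15,q21} W45={q4,q16,q32} W46={q5,q7,q9} W56={q21,q27,q31}
  W123={q14} W126={q1} W134={q33} W145={q32} W156={q31} W235={q8} W245={q16} W246={q5} W346={q9} W356={q21}
C dims 6,15,10; δ0: rk 5, SNF 1^5; δ1: rk 10, SNF 1^9·2
Ȟ^0 = (6 − 5) − 0 = 1, so Ȟ^0 ≅ Z
Ȟ^1 = (15 − 10) − 5 = 0, so Ȟ^1 ≅ 0
Ȟ^2 = (10 − 0) − 10 = 0 plus torsion [2], so Ȟ^2 ≅ Z/2


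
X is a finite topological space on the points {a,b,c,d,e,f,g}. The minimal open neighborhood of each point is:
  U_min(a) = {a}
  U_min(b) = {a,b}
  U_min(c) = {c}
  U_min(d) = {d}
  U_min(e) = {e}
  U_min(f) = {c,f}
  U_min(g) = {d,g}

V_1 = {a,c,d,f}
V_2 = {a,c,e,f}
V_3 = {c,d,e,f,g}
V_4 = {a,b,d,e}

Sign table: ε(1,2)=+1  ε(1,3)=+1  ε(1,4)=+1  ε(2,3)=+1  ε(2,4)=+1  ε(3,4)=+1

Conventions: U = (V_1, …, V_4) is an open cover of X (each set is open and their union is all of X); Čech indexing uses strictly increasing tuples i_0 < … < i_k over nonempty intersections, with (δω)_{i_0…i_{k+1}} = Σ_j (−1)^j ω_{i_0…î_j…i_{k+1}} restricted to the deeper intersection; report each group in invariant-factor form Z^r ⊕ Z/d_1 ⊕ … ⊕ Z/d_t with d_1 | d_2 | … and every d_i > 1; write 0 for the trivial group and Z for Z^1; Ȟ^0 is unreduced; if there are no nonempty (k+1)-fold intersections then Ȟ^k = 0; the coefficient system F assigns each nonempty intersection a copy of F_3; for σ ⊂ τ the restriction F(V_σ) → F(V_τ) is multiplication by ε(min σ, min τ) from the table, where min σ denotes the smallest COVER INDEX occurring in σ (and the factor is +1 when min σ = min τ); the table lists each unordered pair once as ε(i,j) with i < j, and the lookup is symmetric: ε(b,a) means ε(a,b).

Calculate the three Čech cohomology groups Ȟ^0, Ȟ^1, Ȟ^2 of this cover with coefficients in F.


Ȟ^0(U;F) ≅ Z/3, Ȟ^1(U;F) ≅ 0, Ȟ^2(U;F) ≅ Z/3

nonempty overlaps:
  V12={a,c,f} V13={c,d,f} V14={a,d} V23={c,e,f} V24={a,e} V34={d,e}
  V123={c,f} V124={a} V134={d} V234={e}
C dims 4,6,4; δ0: rk_F3 3; δ1: rk_F3 3
degree 0: 4−3−0 = 1 → Ȟ^0 ≅ Z/3
degree 1: 6−3−3 = 0 → Ȟ^1 ≅ 0
degree 2: 4−0−3 = 1 → Ȟ^2 ≅ Z/3
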